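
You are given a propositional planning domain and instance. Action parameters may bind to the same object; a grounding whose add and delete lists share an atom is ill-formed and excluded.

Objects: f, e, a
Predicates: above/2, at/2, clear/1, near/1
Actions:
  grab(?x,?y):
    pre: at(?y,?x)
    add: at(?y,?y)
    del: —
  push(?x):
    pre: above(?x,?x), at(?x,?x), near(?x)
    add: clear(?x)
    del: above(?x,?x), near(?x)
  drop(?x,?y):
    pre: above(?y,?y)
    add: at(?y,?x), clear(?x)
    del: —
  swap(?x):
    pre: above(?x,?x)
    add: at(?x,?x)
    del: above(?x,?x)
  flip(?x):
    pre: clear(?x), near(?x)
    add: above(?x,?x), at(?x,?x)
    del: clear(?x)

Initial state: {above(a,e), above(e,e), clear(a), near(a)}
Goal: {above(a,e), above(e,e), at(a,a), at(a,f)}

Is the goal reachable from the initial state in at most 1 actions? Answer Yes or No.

1. flip(a)  →  {above(a,a), above(a,e), above(e,e), at(a,a), near(a)}
2. drop(f,a)  →  {above(a,a), above(a,e), above(e,e), at(a,a), at(a,f), clear(f), near(a)}
optimal plan length = 2; 2 > 1

No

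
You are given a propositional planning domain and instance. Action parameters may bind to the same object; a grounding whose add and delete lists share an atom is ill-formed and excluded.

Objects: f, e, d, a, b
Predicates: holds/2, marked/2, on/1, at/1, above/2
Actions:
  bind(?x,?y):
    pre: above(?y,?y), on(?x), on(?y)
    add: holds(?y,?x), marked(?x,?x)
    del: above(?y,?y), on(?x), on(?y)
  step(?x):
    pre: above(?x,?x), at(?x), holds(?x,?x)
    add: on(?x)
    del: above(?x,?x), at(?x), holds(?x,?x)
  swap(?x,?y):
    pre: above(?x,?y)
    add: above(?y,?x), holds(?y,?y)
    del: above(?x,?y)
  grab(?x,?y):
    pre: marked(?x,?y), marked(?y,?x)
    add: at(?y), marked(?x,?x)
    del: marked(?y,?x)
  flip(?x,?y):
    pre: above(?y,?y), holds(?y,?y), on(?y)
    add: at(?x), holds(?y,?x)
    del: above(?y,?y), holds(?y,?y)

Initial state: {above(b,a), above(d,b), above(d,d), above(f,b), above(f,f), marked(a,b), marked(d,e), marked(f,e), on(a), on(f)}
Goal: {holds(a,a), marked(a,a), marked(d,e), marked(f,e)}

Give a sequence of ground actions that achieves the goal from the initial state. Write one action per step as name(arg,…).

1. bind(a,f)  →  {above(b,a), above(d,b), above(d,d), above(f,b), holds(f,a), marked(a,a), marked(a,b), marked(d,e), marked(f,e)}
2. swap(b,a)  →  {above(a,b), above(d,b), above(d,d), above(f,b), holds(a,a), holds(f,a), marked(a,a), marked(a,b), marked(d,e), marked(f,e)}

bind(a,f); swap(b,a)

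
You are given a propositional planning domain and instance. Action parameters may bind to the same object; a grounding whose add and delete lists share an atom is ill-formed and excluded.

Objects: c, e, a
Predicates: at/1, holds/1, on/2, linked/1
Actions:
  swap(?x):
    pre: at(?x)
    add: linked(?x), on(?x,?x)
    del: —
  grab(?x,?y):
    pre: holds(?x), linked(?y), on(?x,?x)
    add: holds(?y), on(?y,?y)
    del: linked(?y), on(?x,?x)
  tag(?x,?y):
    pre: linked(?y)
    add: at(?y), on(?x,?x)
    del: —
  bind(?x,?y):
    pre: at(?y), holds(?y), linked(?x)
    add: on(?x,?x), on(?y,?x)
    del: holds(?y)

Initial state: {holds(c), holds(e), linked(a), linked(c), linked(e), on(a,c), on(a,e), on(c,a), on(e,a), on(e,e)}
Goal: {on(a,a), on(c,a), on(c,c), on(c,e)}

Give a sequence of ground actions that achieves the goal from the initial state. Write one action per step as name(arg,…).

grab(e,a); tag(c,c); bind(e,c)

1. grab(e,a)  →  {holds(a), holds(c), holds(e), linked(c), linked(e), on(a,a), on(a,c), on(a,e), on(c,a), on(e,a)}
2. tag(c,c)  →  {at(c), holds(a), holds(c), holds(e), linked(c), linked(e), on(a,a), on(a,c), on(a,e), on(c,a), on(c,c), on(e,a)}
3. bind(e,c)  →  {at(c), holds(a), holds(e), linked(c), linked(e), on(a,a), on(a,c), on(a,e), on(c,a), on(c,c), on(c,e), on(e,a), on(e,e)}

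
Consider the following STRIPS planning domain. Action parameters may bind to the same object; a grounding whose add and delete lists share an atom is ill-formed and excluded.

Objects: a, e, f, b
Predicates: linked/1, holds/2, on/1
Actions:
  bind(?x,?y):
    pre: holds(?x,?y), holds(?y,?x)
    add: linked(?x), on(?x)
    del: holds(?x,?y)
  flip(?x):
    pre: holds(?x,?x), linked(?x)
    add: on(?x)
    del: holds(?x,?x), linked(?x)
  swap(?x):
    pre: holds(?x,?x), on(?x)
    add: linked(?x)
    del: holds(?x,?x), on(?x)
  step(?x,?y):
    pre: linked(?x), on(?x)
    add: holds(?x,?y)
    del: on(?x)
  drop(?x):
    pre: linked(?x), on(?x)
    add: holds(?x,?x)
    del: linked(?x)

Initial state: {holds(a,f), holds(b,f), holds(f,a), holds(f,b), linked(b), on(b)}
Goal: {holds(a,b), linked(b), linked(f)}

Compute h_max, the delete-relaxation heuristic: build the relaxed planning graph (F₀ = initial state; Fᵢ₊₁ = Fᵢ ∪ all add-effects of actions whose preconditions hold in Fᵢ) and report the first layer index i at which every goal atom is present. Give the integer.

2

F0 = init (6 atoms)
F1 = F0 ∪ {holds(b,a), holds(b,b), holds(b,e), linked(a), linked(f), on(a), on(f)}  (13 atoms)
F2 = F1 ∪ {holds(a,a), holds(a,b), holds(a,e), holds(f,e), holds(f,f)}  (18 atoms)
goal ⊆ F2  ⇒  h_max = 2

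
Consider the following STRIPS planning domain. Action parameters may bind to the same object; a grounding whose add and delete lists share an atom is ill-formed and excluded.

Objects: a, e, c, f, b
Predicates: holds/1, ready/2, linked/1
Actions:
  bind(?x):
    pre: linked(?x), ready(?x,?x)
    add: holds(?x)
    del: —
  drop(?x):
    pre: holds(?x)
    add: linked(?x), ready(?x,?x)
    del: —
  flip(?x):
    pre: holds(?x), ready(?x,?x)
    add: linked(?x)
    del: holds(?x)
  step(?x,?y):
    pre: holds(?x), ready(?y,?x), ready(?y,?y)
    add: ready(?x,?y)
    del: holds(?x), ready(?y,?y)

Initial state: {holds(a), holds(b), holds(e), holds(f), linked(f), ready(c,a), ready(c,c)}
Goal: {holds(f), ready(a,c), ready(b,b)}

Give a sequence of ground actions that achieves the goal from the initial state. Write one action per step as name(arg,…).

1. drop(b)  →  {holds(a), holds(b), holds(e), holds(f), linked(b), linked(f), ready(b,b), ready(c,a), ready(c,c)}
2. step(a,c)  →  {holds(b), holds(e), holds(f), linked(b), linked(f), ready(a,c), ready(b,b), ready(c,a)}

drop(b); step(a,c)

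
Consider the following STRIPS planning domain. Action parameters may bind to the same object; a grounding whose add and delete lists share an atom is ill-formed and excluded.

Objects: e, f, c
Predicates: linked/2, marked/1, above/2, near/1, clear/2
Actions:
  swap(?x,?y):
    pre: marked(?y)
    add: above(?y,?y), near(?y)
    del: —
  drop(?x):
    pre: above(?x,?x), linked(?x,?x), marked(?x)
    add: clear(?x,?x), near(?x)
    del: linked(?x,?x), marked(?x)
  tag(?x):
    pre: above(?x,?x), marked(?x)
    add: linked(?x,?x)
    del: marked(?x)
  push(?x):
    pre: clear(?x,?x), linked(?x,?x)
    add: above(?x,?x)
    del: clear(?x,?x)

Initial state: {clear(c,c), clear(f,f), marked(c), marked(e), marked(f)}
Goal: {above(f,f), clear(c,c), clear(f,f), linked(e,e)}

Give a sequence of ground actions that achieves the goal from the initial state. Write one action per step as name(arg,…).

swap(e,e); swap(e,f); tag(e)

1. swap(e,e)  →  {above(e,e), clear(c,c), clear(f,f), marked(c), marked(e), marked(f), near(e)}
2. swap(e,f)  →  {above(e,e), above(f,f), clear(c,c), clear(f,f), marked(c), marked(e), marked(f), near(e), near(f)}
3. tag(e)  →  {above(e,e), above(f,f), clear(c,c), clear(f,f), linked(e,e), marked(c), marked(f), near(e), near(f)}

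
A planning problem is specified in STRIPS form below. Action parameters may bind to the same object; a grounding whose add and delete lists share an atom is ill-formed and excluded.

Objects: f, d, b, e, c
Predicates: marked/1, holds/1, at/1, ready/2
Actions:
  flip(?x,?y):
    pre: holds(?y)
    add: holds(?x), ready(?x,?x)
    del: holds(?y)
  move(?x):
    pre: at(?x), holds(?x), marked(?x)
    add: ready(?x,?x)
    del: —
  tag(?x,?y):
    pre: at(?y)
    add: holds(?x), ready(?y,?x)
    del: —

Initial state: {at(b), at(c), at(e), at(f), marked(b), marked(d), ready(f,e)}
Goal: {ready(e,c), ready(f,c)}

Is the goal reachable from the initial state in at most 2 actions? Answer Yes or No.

Yes

1. tag(c,f)  →  {at(b), at(c), at(e), at(f), holds(c), marked(b), marked(d), ready(f,c), ready(f,e)}
2. tag(c,e)  →  {at(b), at(c), at(e), at(f), holds(c), marked(b), marked(d), ready(e,c), ready(f,c), ready(f,e)}
optimal plan length = 2; 2 ≤ 2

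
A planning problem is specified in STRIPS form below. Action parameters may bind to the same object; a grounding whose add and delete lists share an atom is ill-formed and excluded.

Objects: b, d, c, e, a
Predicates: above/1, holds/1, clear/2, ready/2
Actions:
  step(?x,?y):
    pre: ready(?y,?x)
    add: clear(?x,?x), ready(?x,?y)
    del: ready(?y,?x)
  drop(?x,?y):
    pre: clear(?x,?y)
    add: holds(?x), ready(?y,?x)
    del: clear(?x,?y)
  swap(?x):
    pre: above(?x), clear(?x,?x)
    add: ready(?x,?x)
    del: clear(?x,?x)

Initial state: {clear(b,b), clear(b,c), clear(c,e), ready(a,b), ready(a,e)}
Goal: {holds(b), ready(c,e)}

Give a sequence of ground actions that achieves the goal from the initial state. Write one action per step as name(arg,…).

drop(b,b); drop(c,e); step(c,e)

1. drop(b,b)  →  {clear(b,c), clear(c,e), holds(b), ready(a,b), ready(a,e), ready(b,b)}
2. drop(c,e)  →  {clear(b,c), holds(b), holds(c), ready(a,b), ready(a,e), ready(b,b), ready(e,c)}
3. step(c,e)  →  {clear(b,c), clear(c,c), holds(b), holds(c), ready(a,b), ready(a,e), ready(b,b), ready(c,e)}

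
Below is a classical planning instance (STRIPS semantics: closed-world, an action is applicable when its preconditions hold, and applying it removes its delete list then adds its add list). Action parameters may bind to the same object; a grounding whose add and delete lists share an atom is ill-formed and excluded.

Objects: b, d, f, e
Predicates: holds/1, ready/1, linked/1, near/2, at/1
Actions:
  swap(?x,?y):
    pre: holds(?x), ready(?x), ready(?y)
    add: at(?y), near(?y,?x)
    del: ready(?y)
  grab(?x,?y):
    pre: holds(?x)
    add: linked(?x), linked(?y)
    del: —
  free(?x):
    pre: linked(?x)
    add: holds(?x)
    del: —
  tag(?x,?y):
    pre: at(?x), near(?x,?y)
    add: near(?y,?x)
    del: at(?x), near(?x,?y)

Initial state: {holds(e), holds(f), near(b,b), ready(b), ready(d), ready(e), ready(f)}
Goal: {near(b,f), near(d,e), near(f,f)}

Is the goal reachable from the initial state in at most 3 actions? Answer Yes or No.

1. swap(f,b)  →  {at(b), holds(e), holds(f), near(b,b), near(b,f), ready(d), ready(e), ready(f)}
2. swap(f,f)  →  {at(b), at(f), holds(e), holds(f), near(b,b), near(b,f), near(f,f), ready(d), ready(e)}
3. swap(e,d)  →  {at(b), at(d), at(f), holds(e), holds(f), near(b,b), near(b,f), near(d,e), near(f,f), ready(e)}
optimal plan length = 3; 3 ≤ 3

Yes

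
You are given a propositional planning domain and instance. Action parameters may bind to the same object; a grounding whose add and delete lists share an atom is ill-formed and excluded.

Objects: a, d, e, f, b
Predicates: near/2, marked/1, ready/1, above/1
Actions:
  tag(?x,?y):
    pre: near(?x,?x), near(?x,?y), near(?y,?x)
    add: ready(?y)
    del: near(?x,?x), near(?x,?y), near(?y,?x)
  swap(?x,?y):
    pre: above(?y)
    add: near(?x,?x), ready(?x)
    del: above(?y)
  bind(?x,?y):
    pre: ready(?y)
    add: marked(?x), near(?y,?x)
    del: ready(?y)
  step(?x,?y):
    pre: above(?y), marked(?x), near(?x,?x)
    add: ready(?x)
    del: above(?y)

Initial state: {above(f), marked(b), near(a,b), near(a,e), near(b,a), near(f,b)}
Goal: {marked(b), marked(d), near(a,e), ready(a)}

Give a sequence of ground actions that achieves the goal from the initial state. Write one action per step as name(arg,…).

1. swap(a,f)  →  {marked(b), near(a,a), near(a,b), near(a,e), near(b,a), near(f,b), ready(a)}
2. tag(a,b)  →  {marked(b), near(a,e), near(f,b), ready(a), ready(b)}
3. bind(d,b)  →  {marked(b), marked(d), near(a,e), near(b,d), near(f,b), ready(a)}

swap(a,f); tag(a,b); bind(d,b)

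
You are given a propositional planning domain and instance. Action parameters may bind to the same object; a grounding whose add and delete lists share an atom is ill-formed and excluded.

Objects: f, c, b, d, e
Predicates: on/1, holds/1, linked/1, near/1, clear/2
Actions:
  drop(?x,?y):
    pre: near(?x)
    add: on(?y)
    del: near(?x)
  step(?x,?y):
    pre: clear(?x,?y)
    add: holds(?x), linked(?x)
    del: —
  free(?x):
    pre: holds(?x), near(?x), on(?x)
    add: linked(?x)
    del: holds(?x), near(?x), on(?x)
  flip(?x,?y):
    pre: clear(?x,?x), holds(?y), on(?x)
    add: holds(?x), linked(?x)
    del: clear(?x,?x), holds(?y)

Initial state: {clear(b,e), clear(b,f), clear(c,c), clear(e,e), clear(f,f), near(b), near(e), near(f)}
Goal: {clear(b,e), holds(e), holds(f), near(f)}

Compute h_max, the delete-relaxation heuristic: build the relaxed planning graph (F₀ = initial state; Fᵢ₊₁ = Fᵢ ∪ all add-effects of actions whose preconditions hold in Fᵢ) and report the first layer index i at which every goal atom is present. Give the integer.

F0 = init (8 atoms)
F1 = F0 ∪ {holds(b), holds(c), holds(e), holds(f), linked(b), linked(c), linked(e), linked(f), on(b), on(c), on(d), on(e), on(f)}  (21 atoms)
goal ⊆ F1  ⇒  h_max = 1

1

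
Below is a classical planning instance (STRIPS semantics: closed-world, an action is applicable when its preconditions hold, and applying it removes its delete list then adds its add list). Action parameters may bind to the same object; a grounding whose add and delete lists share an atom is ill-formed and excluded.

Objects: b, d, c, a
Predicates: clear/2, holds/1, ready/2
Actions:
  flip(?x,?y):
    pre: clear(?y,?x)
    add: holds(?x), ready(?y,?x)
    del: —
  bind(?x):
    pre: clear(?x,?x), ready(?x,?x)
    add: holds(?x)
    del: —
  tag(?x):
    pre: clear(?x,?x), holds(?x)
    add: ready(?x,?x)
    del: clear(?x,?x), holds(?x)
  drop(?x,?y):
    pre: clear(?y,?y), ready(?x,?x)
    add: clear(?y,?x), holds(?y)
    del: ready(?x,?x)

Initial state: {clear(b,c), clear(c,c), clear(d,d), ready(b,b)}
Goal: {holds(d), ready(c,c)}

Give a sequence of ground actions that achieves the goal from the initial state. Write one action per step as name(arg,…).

1. flip(d,d)  →  {clear(b,c), clear(c,c), clear(d,d), holds(d), ready(b,b), ready(d,d)}
2. flip(c,c)  →  {clear(b,c), clear(c,c), clear(d,d), holds(c), holds(d), ready(b,b), ready(c,c), ready(d,d)}

flip(d,d); flip(c,c)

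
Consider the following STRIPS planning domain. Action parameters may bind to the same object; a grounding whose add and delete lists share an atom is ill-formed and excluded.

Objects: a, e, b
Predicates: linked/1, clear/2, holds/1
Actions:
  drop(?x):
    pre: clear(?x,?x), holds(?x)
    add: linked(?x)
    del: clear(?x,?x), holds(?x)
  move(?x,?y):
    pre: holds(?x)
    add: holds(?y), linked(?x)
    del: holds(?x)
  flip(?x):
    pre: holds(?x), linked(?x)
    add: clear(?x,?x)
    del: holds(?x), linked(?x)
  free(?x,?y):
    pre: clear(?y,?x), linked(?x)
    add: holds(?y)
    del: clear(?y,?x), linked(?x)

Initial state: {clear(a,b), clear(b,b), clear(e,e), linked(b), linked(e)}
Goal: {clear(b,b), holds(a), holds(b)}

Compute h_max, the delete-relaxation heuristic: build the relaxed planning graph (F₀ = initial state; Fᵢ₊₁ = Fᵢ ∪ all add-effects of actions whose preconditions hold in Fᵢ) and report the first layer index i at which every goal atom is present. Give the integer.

F0 = init (5 atoms)
F1 = F0 ∪ {holds(a), holds(b), holds(e)}  (8 atoms)
goal ⊆ F1  ⇒  h_max = 1

1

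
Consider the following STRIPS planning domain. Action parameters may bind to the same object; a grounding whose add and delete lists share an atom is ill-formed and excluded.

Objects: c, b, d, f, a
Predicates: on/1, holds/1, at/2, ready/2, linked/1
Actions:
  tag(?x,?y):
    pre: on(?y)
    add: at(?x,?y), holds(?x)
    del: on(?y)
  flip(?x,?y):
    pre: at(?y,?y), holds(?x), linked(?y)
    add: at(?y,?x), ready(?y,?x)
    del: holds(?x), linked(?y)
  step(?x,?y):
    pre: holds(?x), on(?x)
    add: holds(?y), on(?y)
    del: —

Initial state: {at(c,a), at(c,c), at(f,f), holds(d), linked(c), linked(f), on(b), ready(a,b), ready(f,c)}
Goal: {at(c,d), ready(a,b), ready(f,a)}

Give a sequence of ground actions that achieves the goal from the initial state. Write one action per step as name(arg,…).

1. tag(a,b)  →  {at(a,b), at(c,a), at(c,c), at(f,f), holds(a), holds(d), linked(c), linked(f), ready(a,b), ready(f,c)}
2. flip(d,c)  →  {at(a,b), at(c,a), at(c,c), at(c,d), at(f,f), holds(a), linked(f), ready(a,b), ready(c,d), ready(f,c)}
3. flip(a,f)  →  {at(a,b), at(c,a), at(c,c), at(c,d), at(f,a), at(f,f), ready(a,b), ready(c,d), ready(f,a), ready(f,c)}

tag(a,b); flip(d,c); flip(a,f)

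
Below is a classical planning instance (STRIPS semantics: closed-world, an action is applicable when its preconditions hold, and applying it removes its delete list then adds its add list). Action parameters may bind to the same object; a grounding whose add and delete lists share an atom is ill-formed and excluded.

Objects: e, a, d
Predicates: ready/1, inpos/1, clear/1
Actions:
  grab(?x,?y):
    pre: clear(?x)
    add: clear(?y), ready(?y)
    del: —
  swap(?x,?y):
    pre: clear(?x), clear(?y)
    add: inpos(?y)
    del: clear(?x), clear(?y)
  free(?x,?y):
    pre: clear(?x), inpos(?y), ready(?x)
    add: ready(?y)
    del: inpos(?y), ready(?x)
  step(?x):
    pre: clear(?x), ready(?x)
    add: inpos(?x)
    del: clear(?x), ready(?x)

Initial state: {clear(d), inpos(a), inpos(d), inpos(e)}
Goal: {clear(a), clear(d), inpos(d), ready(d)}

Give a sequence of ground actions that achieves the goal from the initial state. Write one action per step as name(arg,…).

grab(d,a); grab(a,d)

1. grab(d,a)  →  {clear(a), clear(d), inpos(a), inpos(d), inpos(e), ready(a)}
2. grab(a,d)  →  {clear(a), clear(d), inpos(a), inpos(d), inpos(e), ready(a), ready(d)}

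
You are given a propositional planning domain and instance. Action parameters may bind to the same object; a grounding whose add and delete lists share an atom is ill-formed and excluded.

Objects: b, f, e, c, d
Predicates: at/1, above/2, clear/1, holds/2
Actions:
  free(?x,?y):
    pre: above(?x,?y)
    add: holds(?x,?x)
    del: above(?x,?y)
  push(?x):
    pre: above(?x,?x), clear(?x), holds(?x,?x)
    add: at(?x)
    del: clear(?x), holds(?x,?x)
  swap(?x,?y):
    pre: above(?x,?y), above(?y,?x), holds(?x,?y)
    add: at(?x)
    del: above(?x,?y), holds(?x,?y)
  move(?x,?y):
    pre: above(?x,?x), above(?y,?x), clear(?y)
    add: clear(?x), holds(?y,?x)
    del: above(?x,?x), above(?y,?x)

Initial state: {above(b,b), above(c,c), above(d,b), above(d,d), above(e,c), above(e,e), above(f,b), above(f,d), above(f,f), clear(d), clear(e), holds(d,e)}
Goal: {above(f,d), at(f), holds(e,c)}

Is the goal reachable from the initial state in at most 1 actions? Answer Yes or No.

1. free(f,b)  →  {above(b,b), above(c,c), above(d,b), above(d,d), above(e,c), above(e,e), above(f,d), above(f,f), clear(d), clear(e), holds(d,e), holds(f,f)}
2. swap(f,f)  →  {above(b,b), above(c,c), above(d,b), above(d,d), above(e,c), above(e,e), above(f,d), at(f), clear(d), clear(e), holds(d,e)}
3. move(c,e)  →  {above(b,b), above(d,b), above(d,d), above(e,e), above(f,d), at(f), clear(c), clear(d), clear(e), holds(d,e), holds(e,c)}
optimal plan length = 3; 3 > 1

No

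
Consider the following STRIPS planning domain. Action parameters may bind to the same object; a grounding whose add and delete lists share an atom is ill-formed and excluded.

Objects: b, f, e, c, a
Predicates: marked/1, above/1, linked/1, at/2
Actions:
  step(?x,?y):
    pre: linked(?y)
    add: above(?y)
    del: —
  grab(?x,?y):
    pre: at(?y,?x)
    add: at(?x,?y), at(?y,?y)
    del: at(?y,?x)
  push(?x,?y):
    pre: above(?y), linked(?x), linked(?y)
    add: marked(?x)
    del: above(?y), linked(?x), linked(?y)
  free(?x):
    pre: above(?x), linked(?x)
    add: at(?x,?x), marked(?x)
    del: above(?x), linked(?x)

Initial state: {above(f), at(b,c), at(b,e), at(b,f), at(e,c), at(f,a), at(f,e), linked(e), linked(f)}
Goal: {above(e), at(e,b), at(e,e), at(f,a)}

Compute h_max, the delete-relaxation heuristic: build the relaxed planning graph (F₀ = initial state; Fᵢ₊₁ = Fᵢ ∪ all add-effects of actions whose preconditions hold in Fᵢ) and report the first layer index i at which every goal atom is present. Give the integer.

1

F0 = init (9 atoms)
F1 = F0 ∪ {above(e), at(a,f), at(b,b), at(c,b), at(c,e), at(e,b), at(e,e), at(e,f), at(f,b), at(f,f), marked(e), marked(f)}  (21 atoms)
goal ⊆ F1  ⇒  h_max = 1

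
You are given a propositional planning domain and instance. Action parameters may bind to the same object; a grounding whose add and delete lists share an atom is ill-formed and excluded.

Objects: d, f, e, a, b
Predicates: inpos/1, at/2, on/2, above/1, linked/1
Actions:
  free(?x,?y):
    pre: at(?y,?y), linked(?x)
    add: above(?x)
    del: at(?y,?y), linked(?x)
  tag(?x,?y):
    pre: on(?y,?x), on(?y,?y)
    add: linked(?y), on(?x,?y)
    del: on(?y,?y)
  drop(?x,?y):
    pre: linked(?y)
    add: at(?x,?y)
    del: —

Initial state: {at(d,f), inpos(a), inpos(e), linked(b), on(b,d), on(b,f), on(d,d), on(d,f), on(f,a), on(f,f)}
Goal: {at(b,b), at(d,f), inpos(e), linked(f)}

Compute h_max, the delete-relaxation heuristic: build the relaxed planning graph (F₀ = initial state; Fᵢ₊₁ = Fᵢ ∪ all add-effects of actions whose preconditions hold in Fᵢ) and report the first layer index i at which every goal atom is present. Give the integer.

F0 = init (10 atoms)
F1 = F0 ∪ {at(a,b), at(b,b), at(d,b), at(e,b), at(f,b), linked(d), linked(f), on(a,f), on(f,d)}  (19 atoms)
goal ⊆ F1  ⇒  h_max = 1

1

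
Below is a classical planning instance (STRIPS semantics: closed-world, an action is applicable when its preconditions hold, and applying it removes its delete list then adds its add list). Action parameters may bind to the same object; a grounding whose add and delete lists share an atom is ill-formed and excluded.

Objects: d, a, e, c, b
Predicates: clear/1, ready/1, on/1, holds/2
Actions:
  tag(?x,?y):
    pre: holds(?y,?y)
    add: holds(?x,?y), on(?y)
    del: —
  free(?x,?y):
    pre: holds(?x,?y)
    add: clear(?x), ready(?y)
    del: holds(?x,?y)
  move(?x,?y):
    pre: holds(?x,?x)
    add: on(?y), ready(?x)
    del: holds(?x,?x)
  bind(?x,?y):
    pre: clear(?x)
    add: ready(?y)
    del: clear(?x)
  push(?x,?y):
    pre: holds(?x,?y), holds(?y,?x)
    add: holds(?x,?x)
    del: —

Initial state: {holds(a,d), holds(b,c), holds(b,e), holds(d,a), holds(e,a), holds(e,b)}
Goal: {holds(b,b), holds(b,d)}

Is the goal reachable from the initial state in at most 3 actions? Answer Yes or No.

Yes

1. push(d,a)  →  {holds(a,d), holds(b,c), holds(b,e), holds(d,a), holds(d,d), holds(e,a), holds(e,b)}
2. tag(b,d)  →  {holds(a,d), holds(b,c), holds(b,d), holds(b,e), holds(d,a), holds(d,d), holds(e,a), holds(e,b), on(d)}
3. push(b,e)  →  {holds(a,d), holds(b,b), holds(b,c), holds(b,d), holds(b,e), holds(d,a), holds(d,d), holds(e,a), holds(e,b), on(d)}
optimal plan length = 3; 3 ≤ 3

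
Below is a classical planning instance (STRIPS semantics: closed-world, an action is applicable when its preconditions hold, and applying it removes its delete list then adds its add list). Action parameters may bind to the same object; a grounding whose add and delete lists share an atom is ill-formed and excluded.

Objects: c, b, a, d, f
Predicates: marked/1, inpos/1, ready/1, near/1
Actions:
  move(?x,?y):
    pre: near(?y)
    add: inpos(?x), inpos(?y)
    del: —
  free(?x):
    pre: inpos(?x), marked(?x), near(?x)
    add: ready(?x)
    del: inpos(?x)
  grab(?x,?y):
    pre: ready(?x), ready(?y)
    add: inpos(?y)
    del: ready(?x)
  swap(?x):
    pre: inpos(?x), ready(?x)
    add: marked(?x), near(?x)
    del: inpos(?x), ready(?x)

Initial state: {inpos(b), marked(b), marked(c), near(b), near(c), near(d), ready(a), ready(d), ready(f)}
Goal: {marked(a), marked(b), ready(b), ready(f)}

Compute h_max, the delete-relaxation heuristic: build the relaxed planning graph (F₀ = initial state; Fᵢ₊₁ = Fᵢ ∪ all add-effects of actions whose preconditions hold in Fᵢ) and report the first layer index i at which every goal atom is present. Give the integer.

2

F0 = init (9 atoms)
F1 = F0 ∪ {inpos(a), inpos(c), inpos(d), inpos(f), ready(b)}  (14 atoms)
F2 = F1 ∪ {marked(a), marked(d), marked(f), near(a), near(f), ready(c)}  (20 atoms)
goal ⊆ F2  ⇒  h_max = 2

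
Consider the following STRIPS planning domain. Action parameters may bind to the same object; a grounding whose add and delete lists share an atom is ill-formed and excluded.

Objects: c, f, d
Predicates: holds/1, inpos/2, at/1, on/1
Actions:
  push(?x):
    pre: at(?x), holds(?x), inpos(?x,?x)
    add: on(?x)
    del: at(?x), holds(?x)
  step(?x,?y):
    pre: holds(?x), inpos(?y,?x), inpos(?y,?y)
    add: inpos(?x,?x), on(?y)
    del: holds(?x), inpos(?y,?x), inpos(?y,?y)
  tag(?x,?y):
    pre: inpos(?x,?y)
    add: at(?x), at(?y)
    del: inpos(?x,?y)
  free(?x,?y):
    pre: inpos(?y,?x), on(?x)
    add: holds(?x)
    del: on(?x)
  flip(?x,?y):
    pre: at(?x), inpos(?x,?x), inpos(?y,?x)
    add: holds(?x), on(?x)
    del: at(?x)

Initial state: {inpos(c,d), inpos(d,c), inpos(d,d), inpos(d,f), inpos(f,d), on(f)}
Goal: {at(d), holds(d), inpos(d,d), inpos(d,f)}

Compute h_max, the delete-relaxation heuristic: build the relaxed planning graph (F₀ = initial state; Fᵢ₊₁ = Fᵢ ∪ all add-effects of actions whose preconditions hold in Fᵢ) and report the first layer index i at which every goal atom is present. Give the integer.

2

F0 = init (6 atoms)
F1 = F0 ∪ {at(c), at(d), at(f), holds(f)}  (10 atoms)
F2 = F1 ∪ {holds(d), inpos(f,f), on(d)}  (13 atoms)
goal ⊆ F2  ⇒  h_max = 2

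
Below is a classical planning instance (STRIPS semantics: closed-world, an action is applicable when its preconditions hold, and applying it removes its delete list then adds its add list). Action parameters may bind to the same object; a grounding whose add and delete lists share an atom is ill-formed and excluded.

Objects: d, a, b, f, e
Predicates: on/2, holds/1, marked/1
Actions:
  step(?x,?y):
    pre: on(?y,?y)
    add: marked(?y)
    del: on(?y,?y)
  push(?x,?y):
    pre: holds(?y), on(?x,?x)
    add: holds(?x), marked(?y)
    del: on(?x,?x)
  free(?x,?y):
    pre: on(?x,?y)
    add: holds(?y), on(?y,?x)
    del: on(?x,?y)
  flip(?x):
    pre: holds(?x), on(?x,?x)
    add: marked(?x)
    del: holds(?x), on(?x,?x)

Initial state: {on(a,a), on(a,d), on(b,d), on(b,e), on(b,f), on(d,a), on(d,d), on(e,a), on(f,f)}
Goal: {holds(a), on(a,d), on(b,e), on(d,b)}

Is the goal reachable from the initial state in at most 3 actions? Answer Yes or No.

1. free(d,a)  →  {holds(a), on(a,a), on(a,d), on(b,d), on(b,e), on(b,f), on(d,d), on(e,a), on(f,f)}
2. free(b,d)  →  {holds(a), holds(d), on(a,a), on(a,d), on(b,e), on(b,f), on(d,b), on(d,d), on(e,a), on(f,f)}
optimal plan length = 2; 2 ≤ 3

Yes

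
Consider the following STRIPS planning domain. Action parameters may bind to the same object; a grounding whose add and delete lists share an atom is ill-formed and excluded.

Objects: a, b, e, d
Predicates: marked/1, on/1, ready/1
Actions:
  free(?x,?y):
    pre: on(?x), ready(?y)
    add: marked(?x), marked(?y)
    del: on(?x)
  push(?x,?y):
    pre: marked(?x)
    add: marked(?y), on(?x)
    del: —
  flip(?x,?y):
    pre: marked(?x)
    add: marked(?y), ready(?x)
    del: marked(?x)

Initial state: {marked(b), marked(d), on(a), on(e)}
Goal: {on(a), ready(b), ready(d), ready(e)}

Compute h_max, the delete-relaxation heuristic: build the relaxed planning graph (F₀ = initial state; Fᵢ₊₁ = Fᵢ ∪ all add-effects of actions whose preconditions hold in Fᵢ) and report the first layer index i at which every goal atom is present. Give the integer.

2

F0 = init (4 atoms)
F1 = F0 ∪ {marked(a), marked(e), on(b), on(d), ready(b), ready(d)}  (10 atoms)
F2 = F1 ∪ {ready(a), ready(e)}  (12 atoms)
goal ⊆ F2  ⇒  h_max = 2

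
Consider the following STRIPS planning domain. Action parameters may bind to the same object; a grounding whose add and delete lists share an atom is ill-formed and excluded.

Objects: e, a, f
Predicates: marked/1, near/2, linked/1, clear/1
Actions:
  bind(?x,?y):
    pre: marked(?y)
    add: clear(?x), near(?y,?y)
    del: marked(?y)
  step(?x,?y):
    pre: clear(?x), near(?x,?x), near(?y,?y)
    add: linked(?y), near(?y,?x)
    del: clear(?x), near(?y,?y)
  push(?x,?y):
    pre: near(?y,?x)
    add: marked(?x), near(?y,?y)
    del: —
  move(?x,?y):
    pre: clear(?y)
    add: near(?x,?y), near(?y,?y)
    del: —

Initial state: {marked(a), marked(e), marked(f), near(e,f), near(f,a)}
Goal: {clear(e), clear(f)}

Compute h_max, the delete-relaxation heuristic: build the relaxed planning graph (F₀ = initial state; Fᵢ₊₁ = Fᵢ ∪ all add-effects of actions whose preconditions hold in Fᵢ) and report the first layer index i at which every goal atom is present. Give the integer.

1

F0 = init (5 atoms)
F1 = F0 ∪ {clear(a), clear(e), clear(f), near(a,a), near(e,e), near(f,f)}  (11 atoms)
goal ⊆ F1  ⇒  h_max = 1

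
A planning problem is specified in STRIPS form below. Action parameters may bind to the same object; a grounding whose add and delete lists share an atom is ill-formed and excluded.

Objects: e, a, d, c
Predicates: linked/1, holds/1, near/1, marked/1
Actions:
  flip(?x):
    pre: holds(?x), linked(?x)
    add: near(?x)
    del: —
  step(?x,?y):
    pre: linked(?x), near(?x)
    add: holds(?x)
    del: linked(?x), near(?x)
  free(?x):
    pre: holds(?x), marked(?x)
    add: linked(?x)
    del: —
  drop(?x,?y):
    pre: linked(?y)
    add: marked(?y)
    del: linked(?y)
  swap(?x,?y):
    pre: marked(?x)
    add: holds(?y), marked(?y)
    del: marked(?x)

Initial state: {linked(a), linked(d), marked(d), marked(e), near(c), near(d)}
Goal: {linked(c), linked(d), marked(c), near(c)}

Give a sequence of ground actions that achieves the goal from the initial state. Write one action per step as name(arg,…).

1. swap(e,c)  →  {holds(c), linked(a), linked(d), marked(c), marked(d), near(c), near(d)}
2. free(c)  →  {holds(c), linked(a), linked(c), linked(d), marked(c), marked(d), near(c), near(d)}

swap(e,c); free(c)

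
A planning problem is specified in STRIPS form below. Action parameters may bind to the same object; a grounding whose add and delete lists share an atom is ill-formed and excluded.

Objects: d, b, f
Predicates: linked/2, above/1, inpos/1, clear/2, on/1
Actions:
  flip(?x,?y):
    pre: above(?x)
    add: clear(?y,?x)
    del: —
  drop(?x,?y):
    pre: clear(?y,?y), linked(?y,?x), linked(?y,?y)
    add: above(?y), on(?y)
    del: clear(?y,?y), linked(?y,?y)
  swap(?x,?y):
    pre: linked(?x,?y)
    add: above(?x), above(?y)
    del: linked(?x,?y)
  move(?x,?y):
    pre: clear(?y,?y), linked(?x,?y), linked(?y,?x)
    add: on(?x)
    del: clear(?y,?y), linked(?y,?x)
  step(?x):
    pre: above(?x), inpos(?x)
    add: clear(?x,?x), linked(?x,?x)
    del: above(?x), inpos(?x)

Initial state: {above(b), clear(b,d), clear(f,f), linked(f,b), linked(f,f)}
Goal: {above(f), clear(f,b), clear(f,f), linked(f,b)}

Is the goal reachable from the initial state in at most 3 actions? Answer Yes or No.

1. flip(b,f)  →  {above(b), clear(b,d), clear(f,b), clear(f,f), linked(f,b), linked(f,f)}
2. swap(f,f)  →  {above(b), above(f), clear(b,d), clear(f,b), clear(f,f), linked(f,b)}
optimal plan length = 2; 2 ≤ 3

Yes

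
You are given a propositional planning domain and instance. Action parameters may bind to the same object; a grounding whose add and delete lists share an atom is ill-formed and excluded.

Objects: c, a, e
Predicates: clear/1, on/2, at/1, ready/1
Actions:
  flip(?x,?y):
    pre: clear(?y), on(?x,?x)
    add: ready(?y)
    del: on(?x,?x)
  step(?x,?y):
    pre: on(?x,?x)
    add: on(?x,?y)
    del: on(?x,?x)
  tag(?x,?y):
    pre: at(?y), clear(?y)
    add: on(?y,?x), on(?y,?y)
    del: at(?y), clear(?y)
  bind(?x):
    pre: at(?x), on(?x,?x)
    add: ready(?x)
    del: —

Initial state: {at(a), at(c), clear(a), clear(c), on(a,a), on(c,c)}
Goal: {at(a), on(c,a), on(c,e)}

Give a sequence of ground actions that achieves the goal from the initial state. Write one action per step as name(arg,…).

1. step(c,a)  →  {at(a), at(c), clear(a), clear(c), on(a,a), on(c,a)}
2. tag(e,c)  →  {at(a), clear(a), on(a,a), on(c,a), on(c,c), on(c,e)}

step(c,a); tag(e,c)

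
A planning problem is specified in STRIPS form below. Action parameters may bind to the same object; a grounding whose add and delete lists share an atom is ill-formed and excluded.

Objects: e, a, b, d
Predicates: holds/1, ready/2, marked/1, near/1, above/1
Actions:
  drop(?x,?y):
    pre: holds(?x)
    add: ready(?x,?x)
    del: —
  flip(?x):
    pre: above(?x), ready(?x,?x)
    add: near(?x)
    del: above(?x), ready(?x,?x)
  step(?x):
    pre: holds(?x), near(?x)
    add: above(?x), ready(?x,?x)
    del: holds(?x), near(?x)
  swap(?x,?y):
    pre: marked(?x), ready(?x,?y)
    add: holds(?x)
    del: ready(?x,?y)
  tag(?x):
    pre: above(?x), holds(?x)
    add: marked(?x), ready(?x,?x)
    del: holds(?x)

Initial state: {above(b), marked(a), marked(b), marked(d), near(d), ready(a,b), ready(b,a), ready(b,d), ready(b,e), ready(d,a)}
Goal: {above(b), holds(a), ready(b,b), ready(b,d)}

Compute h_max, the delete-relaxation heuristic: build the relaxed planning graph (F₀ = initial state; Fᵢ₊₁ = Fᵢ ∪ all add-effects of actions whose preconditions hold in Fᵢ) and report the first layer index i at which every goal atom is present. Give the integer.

F0 = init (10 atoms)
F1 = F0 ∪ {holds(a), holds(b), holds(d)}  (13 atoms)
F2 = F1 ∪ {above(d), ready(a,a), ready(b,b), ready(d,d)}  (17 atoms)
goal ⊆ F2  ⇒  h_max = 2

2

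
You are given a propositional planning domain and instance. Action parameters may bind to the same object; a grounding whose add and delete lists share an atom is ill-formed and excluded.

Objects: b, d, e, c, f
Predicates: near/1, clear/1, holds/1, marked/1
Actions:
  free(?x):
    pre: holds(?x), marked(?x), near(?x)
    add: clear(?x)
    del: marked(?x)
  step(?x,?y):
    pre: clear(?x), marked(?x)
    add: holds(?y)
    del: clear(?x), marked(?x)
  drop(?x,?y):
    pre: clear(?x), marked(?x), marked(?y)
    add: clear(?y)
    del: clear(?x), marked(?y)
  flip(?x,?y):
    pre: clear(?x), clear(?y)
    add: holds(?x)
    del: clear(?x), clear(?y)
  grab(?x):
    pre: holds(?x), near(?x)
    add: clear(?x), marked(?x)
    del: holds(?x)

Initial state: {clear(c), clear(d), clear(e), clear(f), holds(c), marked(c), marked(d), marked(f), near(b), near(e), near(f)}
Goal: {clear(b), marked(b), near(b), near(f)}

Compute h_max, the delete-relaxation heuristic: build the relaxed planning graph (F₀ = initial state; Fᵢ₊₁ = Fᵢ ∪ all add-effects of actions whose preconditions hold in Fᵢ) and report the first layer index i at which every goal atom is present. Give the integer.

2

F0 = init (11 atoms)
F1 = F0 ∪ {holds(b), holds(d), holds(e), holds(f)}  (15 atoms)
F2 = F1 ∪ {clear(b), marked(b), marked(e)}  (18 atoms)
goal ⊆ F2  ⇒  h_max = 2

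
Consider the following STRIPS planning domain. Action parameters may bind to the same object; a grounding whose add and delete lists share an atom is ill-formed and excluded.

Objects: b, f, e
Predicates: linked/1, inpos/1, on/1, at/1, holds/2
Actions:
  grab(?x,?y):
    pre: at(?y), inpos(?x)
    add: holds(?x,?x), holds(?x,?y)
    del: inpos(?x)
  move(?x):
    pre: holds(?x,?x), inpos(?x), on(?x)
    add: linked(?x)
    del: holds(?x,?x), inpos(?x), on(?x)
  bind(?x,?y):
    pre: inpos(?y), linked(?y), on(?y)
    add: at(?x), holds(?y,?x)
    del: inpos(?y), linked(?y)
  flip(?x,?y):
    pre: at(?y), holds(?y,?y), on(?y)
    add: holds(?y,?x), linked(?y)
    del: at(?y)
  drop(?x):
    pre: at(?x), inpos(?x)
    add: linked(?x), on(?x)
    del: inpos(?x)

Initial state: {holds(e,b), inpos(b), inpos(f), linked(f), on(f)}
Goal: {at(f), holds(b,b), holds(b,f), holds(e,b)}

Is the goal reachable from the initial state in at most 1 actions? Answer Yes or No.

1. bind(f,f)  →  {at(f), holds(e,b), holds(f,f), inpos(b), on(f)}
2. grab(b,f)  →  {at(f), holds(b,b), holds(b,f), holds(e,b), holds(f,f), on(f)}
optimal plan length = 2; 2 > 1

No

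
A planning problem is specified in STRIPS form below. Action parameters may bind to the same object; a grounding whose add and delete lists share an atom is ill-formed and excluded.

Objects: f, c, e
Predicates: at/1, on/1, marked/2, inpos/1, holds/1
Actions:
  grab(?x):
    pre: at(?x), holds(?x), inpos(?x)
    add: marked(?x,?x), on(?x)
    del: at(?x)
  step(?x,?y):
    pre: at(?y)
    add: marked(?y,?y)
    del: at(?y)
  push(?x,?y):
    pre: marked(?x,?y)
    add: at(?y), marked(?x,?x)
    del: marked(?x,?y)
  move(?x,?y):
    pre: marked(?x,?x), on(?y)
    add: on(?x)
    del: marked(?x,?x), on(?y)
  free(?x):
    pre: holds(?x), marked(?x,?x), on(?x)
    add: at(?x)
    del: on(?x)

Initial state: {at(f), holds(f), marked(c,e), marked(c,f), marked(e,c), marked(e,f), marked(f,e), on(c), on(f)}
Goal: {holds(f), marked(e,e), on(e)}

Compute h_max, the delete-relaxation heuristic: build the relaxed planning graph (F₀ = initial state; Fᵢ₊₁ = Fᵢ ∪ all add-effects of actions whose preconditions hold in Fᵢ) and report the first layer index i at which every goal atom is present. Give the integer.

F0 = init (9 atoms)
F1 = F0 ∪ {at(c), at(e), marked(c,c), marked(e,e), marked(f,f)}  (14 atoms)
F2 = F1 ∪ {on(e)}  (15 atoms)
goal ⊆ F2  ⇒  h_max = 2

2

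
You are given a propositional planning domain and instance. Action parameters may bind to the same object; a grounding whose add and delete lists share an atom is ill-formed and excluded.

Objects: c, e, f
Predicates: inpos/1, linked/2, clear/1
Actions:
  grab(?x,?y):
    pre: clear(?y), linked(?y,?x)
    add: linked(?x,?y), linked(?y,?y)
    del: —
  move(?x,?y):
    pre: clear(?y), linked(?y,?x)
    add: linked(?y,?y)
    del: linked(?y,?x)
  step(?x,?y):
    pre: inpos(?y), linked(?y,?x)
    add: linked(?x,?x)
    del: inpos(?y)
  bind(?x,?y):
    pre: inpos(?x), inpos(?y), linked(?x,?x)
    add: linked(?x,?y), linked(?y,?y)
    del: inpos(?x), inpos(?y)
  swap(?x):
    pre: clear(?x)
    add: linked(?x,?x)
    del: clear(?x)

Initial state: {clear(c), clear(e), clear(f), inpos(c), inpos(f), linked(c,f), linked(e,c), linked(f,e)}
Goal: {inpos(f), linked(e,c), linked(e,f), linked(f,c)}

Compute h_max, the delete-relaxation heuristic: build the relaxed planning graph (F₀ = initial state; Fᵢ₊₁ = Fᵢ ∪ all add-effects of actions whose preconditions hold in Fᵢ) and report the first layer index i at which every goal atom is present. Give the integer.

1

F0 = init (8 atoms)
F1 = F0 ∪ {linked(c,c), linked(c,e), linked(e,e), linked(e,f), linked(f,c), linked(f,f)}  (14 atoms)
goal ⊆ F1  ⇒  h_max = 1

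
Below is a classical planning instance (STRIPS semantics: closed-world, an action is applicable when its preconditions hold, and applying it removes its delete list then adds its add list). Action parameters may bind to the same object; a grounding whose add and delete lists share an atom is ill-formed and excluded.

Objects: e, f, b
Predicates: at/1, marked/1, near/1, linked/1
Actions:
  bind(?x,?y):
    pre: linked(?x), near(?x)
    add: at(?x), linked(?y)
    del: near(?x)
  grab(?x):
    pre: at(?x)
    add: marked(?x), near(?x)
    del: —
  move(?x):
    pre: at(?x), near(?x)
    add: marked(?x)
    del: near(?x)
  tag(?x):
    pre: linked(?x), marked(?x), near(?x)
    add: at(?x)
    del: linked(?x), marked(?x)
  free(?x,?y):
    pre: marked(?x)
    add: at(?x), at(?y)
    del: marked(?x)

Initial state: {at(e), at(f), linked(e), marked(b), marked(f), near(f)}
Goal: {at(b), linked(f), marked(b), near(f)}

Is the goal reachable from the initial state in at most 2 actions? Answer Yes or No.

1. grab(e)  →  {at(e), at(f), linked(e), marked(b), marked(e), marked(f), near(e), near(f)}
2. bind(e,f)  →  {at(e), at(f), linked(e), linked(f), marked(b), marked(e), marked(f), near(f)}
3. free(e,b)  →  {at(b), at(e), at(f), linked(e), linked(f), marked(b), marked(f), near(f)}
optimal plan length = 3; 3 > 2

No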